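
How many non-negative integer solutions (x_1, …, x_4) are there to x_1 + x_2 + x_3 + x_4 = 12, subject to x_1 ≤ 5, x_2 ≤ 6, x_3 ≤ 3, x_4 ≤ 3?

Ignoring the caps, the number of non-negative solutions to x_1+…+x_4 = 12 is C(15,3) = 455.
Subtract solutions that violate a single cap (substitute x_i' = x_i − (cap_i+1)): x_1 ≥ 6 gives C(9,3) = 84; x_2 ≥ 7 gives C(8,3) = 56; x_3 ≥ 4 gives C(11,3) = 165; x_4 ≥ 4 gives C(11,3) = 165. Together 470.
Add back pairs where two caps are both exceeded: 0 + 10 + 10 + 4 + 4 + 35 = 63.
By inclusion–exclusion the count is 455 − 470 + 63 = 48.

48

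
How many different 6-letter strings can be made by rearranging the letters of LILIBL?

LILIBL has 6 letters with I appearing twice and L appearing 3 times.
So there are 6! / (3!·2!) = 60 distinguishable arrangements.

60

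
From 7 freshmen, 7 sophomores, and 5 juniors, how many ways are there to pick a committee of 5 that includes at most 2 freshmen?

Split by how many freshmen are chosen (0 through 2).
Sum: C(7,0)·C(12,5) + C(7,1)·C(12,4) + C(7,2)·C(12,3) = 792 + 3465 + 4620 = 8877.

8877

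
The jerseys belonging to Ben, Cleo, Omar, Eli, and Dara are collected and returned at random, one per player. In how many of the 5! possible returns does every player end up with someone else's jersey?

44

Count assignments avoiding every fixed point. For any j of the 5 players fixed to their old jersey, the other 5−j can be arranged in (5−j)! ways.
By inclusion–exclusion this is Σ_{j=0}^{5} (−1)^j C(5,j)·(5−j)!.
Computing: 120 − 120 + 60 − 20 + 5 − 1 = 44.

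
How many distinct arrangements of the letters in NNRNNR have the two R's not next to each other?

10

There are 6!/(4!·2!) = 15 arrangements of NNRNNR in total.
Arrangements with the R's together: treat RR as one letter, giving (5)!/(4!) = 5.
Hence 15 − 5 = 10.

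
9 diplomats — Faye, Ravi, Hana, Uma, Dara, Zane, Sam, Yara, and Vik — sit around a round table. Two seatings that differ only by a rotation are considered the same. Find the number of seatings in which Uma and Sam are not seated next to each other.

All circular seatings of 9 people number (8)! = 40320.
Seatings with Uma beside Sam: treat them as a block with 2 internal orders, giving 2 × (7)! = 10080.
Subtracting, 40320 − 10080 = 30240.

30240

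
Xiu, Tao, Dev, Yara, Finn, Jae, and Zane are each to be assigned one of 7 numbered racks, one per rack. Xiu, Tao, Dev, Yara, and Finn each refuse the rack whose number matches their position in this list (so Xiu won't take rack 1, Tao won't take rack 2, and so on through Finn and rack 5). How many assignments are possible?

2428

Let Aᵢ (for 1 ≤ i ≤ 5) be the placements that put person i in their forbidden rack. Any j of these fix j positions, leaving (7−j)! ways to fill the rest, and there are C(5,j) ways to pick which j.
By inclusion–exclusion, the number of valid placements is Σ_{j=0}^{5} (−1)^j C(5,j)·(7−j)!.
Computing: 5040 − 3600 + 1200 − 240 + 30 − 2 = 2428.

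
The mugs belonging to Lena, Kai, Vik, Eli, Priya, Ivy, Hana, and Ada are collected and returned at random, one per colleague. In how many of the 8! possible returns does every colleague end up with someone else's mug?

This is the derangement count D_8: permutations of 8 items with no fixed point.
By inclusion–exclusion this is Σ_{j=0}^{8} (−1)^j C(8,j)·(8−j)!.
Computing: 40320 − 40320 + 20160 − 6720 + 1680 − 336 + 56 − 8 + 1 = 14833.

14833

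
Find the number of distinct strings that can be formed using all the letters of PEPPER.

60

Letter multiplicities in PEPPER: E×2, P×3, R×1.
So there are 6! / (3!·2!) = 60 distinguishable arrangements.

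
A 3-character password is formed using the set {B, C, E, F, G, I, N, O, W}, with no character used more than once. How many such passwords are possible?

504

With no repetition, fill the 3 characters in order: 9 choices, then 8, down to 7.
9 × 8 × 7 = 504.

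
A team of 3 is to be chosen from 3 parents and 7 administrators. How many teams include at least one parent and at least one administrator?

Total 3-person selections from all 10: C(10,3) = 120.
Subtract selections that omit an entire group: no parents → C(7,3) = 35; no administrators → C(3,3) = 1.
Both groups omitted at once is impossible, so 120 − 36 = 84.

84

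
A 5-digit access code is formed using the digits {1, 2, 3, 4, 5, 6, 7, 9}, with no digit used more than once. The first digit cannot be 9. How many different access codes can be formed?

The first digit has 8−1 = 7 choices (anything except 9).
The remaining 4 digits are filled from the other 7 symbols without repetition: 7 × 6 × 5 × 4 = 840.
Total: 7 × 840 = 5880.

5880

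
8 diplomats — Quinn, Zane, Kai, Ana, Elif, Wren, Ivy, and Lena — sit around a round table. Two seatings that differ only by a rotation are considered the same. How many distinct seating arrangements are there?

5040

Seat Quinn anywhere (absorbing the rotational symmetry), then permute the other 7: (7)! = 5040.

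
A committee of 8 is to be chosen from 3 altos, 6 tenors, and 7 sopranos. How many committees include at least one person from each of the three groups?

Unrestricted: C(16,8) = 12870 ways to pick any 8 of the 16.
Selections missing a whole group: no altos → C(13,8) = 1287; no tenors → C(10,8) = 45; no sopranos → C(9,8) = 9.
Add back selections omitting two groups (i.e. drawn from a single group): C(3,8) + C(6,8) + C(7,8) = 0.
By inclusion–exclusion: 12870 − 1341 + 0 = 11529.

11529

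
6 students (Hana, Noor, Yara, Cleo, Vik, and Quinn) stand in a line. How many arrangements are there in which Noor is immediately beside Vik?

Glue Noor and Vik into one block (2 internal orders), leaving 5 units to arrange in a row.
So the count is 2·(5)! = 240.

240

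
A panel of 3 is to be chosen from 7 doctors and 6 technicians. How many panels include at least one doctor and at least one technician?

231

Unrestricted: C(13,3) = 286 ways to pick any 3 of the 13.
Subtract selections that omit an entire group: no doctors → C(6,3) = 20; no technicians → C(7,3) = 35.
Both groups omitted at once is impossible, so 286 − 55 = 231.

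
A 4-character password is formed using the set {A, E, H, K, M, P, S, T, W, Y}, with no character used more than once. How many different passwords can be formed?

This is a permutation of 4 out of 10: P(10,4) = 10!/6!.
10 × 9 × 8 × 7 = 5040.

5040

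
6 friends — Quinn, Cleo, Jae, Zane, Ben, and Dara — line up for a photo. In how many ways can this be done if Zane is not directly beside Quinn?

480

Of the 6! = 720 arrangements, those with Zane and Quinn adjacent number 2 × 5! = 240 (treat the pair as a block with 2 internal orders).
Complementary counting: 720 − 240 = 480.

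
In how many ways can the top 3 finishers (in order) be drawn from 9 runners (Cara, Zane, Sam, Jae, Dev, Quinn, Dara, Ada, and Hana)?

This is an ordered selection of 3 from 9: P(9,3).
That gives 9 × 8 × 7 = 504.

504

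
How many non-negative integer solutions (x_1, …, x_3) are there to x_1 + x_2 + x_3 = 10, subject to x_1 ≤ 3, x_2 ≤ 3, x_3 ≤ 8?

13

By stars and bars, unrestricted non-negative solutions to x_1+…+x_3 = 10 number C(10+2,2) = 66.
Subtract solutions that violate a single cap (substitute x_i' = x_i − (cap_i+1)): x_1 ≥ 4 gives C(8,2) = 28; x_2 ≥ 4 gives C(8,2) = 28; x_3 ≥ 9 gives C(3,2) = 3. Together 59.
Add back pairs where two caps are both exceeded: 6 + 0 + 0 = 6.
By inclusion–exclusion the count is 66 − 59 + 6 = 13.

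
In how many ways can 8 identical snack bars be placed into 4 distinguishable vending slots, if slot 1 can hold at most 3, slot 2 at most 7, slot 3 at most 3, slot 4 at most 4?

75

By stars and bars, unrestricted non-negative solutions to x_1+…+x_4 = 8 number C(8+3,3) = 165.
Subtract solutions that violate a single cap (substitute x_i' = x_i − (cap_i+1)): x_1 ≥ 4 gives C(7,3) = 35; x_2 ≥ 8 gives C(3,3) = 1; x_3 ≥ 4 gives C(7,3) = 35; x_4 ≥ 5 gives C(6,3) = 20. Together 91.
Add back pairs where two caps are both exceeded: 0 + 1 + 0 + 0 + 0 + 0 = 1.
By inclusion–exclusion the count is 165 − 91 + 1 = 75.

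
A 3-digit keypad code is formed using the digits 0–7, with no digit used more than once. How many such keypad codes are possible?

336

This is a permutation of 3 out of 8: P(8,3) = 8!/5!.
8 × 7 × 6 = 336.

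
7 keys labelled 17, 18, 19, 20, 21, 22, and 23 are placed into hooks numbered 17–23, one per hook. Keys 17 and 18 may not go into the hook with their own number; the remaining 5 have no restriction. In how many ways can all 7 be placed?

Let Aᵢ (for i ∈ {17, 18}) be the placements that put key i in its forbidden hook. Any j of these fix j positions, leaving (7−j)! ways to fill the rest, and there are C(2,j) ways to pick which j.
By inclusion–exclusion, the number of valid placements is Σ_{j=0}^{2} (−1)^j C(2,j)·(7−j)!.
Computing: 5040 − 1440 + 120 = 3720.

3720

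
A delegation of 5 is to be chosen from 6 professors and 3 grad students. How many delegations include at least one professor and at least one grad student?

120

Total 5-person selections from all 9: C(9,5) = 126.
Selections missing a whole group: no professors → C(3,5) = 0; no grad students → C(6,5) = 6.
Both groups omitted at once is impossible, so 126 − 6 = 120.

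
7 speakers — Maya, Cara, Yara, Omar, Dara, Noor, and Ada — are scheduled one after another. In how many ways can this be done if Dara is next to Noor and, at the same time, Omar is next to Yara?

480

Treat {Dara,Noor} as one block (2 orders) and {Omar,Yara} as another (2 orders).
That leaves 5 units to arrange: 2 × 2 × 5! = 4 × 120 = 480.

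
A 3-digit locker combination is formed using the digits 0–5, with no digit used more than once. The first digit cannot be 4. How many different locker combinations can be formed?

The first digit has 6−1 = 5 choices (anything except 4).
The remaining 2 digits are filled from the other 5 symbols without repetition: 5 × 4 = 20.
Total: 5 × 20 = 100.

100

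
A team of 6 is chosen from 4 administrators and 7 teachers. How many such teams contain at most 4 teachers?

371

Split by how many teachers are chosen (0 through 4).
Sum: C(7,0)·C(4,6) + C(7,1)·C(4,5) + C(7,2)·C(4,4) + C(7,3)·C(4,3) + C(7,4)·C(4,2) = 0 + 0 + 21 + 140 + 210 = 371.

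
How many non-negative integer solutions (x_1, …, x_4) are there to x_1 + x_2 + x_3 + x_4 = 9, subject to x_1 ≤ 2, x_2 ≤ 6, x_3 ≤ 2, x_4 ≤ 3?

Without the upper bounds there are C(12,3) = 220 ways to split 9 among 4 variables.
Subtract solutions that violate a single cap (substitute x_i' = x_i − (cap_i+1)): x_1 ≥ 3 gives C(9,3) = 84; x_2 ≥ 7 gives C(5,3) = 10; x_3 ≥ 3 gives C(9,3) = 84; x_4 ≥ 4 gives C(8,3) = 56. Together 234.
Add back pairs where two caps are both exceeded: 0 + 20 + 10 + 0 + 0 + 10 = 40.
By inclusion–exclusion the count is 220 − 234 + 40 = 26.

26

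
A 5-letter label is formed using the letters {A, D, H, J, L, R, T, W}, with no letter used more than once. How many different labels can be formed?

6720

This is a permutation of 5 out of 8: P(8,5) = 8!/3!.
That product is 8 × 7 × 6 × 5 × 4 = 6720.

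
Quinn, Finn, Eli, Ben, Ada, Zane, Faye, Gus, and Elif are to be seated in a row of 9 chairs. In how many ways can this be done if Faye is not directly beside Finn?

282240

Of the 9! = 362880 arrangements, those with Faye and Finn adjacent number 2 × 8! = 80640 (treat the pair as a block with 2 internal orders).
So 362880 − 80640 = 282240 arrangements keep them apart.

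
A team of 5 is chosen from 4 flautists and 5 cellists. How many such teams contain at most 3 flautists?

121

Split by how many flautists are chosen (0 through 3).
Sum: C(4,0)·C(5,5) + C(4,1)·C(5,4) + C(4,2)·C(5,3) + C(4,3)·C(5,2) = 1 + 20 + 60 + 40 = 121.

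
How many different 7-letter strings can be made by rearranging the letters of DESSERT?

1260

The 7 letters of DESSERT have repeats: E appearing twice and S appearing twice.
The number of distinct arrangements is 7!/(2!·2!) = 5040/4 = 1260.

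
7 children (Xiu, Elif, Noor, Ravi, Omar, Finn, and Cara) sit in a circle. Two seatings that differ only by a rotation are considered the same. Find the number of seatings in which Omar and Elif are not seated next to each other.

Without the restriction there are (6)! = 720 seatings.
Seatings with Omar beside Elif: treat them as a block with 2 internal orders, giving 2 × (5)! = 240.
Subtracting, 720 − 240 = 480.

480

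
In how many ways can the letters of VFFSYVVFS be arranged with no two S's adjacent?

3920

There are 9!/(3!·3!·2!) = 5040 arrangements of VFFSYVVFS in total.
If the two S's are adjacent, glue them into one block, leaving 8 items to arrange: (8)!/(3!·3!) = 1120 ways.
Subtracting, 5040 − 1120 = 3920 arrangements keep the S's apart.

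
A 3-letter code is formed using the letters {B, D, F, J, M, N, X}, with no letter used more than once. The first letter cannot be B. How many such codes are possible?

The first letter has 7−1 = 6 choices (anything except B).
The remaining 2 letters are filled from the other 6 symbols without repetition: 6 × 5 = 30.
Total: 6 × 30 = 180.

180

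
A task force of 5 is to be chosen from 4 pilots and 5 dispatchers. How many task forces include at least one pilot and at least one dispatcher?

125

Unrestricted: C(9,5) = 126 ways to pick any 5 of the 9.
Selections missing a whole group: no pilots → C(5,5) = 1; no dispatchers → C(4,5) = 0.
Both groups omitted at once is impossible, so 126 − 1 = 125.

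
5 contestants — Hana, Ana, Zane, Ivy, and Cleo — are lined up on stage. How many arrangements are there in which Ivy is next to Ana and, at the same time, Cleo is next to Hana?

Treat {Ivy,Ana} as one block (2 orders) and {Cleo,Hana} as another (2 orders).
That leaves 3 units to arrange: 2 × 2 × 3! = 4 × 6 = 24.

24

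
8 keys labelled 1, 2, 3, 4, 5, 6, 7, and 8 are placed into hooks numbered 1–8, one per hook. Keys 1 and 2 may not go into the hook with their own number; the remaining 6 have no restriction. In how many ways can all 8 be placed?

30960

Let Aᵢ (for i ∈ {1, 2}) be the placements that put key i in its forbidden hook. Any j of these fix j positions, leaving (8−j)! ways to fill the rest, and there are C(2,j) ways to pick which j.
By inclusion–exclusion, the number of valid placements is Σ_{j=0}^{2} (−1)^j C(2,j)·(8−j)!.
Computing: 40320 − 10080 + 720 = 30960.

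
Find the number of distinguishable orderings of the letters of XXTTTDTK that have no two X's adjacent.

630

Total arrangements of XXTTTDTK: 8!/(4!·2!) = 840.
If the two X's are adjacent, glue them into one block, leaving 7 items to arrange: (7)!/(4!) = 210 ways.
Hence 840 − 210 = 630.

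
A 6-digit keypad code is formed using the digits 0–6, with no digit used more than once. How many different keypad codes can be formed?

This is a permutation of 6 out of 7: P(7,6) = 7!/1!.
7 × 6 × 5 × 4 × 3 × 2 = 5040.

5040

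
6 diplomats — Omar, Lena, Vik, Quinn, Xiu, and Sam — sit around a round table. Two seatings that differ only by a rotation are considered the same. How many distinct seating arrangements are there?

Around a circle, 6 distinct people have 6!/6 = (5)! = 120 rotationally distinct seatings.

120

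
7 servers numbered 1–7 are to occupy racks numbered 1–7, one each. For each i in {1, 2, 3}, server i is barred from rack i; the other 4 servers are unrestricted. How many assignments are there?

Let Aᵢ (for i ∈ {1, 2, 3}) be the placements that put server i in its forbidden rack. Any j of these fix j positions, leaving (7−j)! ways to fill the rest, and there are C(3,j) ways to pick which j.
By inclusion–exclusion, the number of valid placements is Σ_{j=0}^{3} (−1)^j C(3,j)·(7−j)!.
Computing: 5040 − 2160 + 360 − 24 = 3216.

3216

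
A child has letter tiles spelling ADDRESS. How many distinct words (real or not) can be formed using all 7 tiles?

The 7 letters of ADDRESS have repeats: D appearing twice and S appearing twice.
Dividing 7! = 5040 by 2!·2! = 4 for the repeated letters gives 1260.

1260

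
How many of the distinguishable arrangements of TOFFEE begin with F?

Fix F in the first position and arrange the remaining 5 letters.
Those 5 letters have E appearing twice, giving (5)!/(2!) = 60.

60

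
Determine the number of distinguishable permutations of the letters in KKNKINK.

Letter multiplicities in KKNKINK: I×1, K×4, N×2.
The number of distinct arrangements is 7!/(4!·2!) = 5040/48 = 105.

105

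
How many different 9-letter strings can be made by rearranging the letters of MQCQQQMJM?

2520

The 9 letters of MQCQQQMJM have repeats: M appearing 3 times and Q appearing 4 times.
The number of distinct arrangements is 9!/(4!·3!) = 362880/144 = 2520.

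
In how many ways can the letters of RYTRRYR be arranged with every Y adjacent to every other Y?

Treat the 2 copies of Y as a single block. The multiset to arrange is then {YY, R, R, R, R, T}, 6 items in all.
That gives (6)!/(4!) = 30 arrangements.

30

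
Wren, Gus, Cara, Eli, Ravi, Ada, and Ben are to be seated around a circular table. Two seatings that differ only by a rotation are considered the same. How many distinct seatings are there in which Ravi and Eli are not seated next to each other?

Without the restriction there are (6)! = 720 seatings.
Those with Ravi next to Eli: fuse the pair into one unit and seat 6 units around a circle — 2·(5)! = 240.
Subtracting, 720 − 240 = 480.

480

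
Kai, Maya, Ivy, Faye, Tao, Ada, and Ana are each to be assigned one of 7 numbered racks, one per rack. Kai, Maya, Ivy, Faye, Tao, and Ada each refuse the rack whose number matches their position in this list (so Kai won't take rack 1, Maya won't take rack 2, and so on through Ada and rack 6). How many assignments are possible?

2119

Let Aᵢ (for 1 ≤ i ≤ 6) be the placements that put person i in their forbidden rack. Any j of these fix j positions, leaving (7−j)! ways to fill the rest, and there are C(6,j) ways to pick which j.
By inclusion–exclusion, the number of valid placements is Σ_{j=0}^{6} (−1)^j C(6,j)·(7−j)!.
Computing: 5040 − 4320 + 1800 − 480 + 90 − 12 + 1 = 2119.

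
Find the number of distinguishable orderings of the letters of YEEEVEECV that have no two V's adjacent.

1176

There are 9!/(5!·2!) = 1512 arrangements of YEEEVEECV in total.
If the two V's are adjacent, glue them into one block, leaving 8 items to arrange: (8)!/(5!) = 336 ways.
Subtracting, 1512 − 336 = 1176 arrangements keep the V's apart.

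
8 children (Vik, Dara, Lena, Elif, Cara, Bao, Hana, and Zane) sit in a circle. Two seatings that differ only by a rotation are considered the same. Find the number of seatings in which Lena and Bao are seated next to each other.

Glue Lena and Bao into a block (2 internal orders). Seating 7 units around a circle gives (6)! arrangements.
So 2 × (6)! = 2 × 720 = 1440.

1440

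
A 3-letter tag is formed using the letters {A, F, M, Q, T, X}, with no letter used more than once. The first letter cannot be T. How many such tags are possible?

The first letter has 6−1 = 5 choices (anything except T).
The remaining 2 letters are filled from the other 5 symbols without repetition: 5 × 4 = 20.
Total: 5 × 20 = 100.

100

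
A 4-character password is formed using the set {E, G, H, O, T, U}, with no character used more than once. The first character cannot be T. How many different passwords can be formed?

300

The first character has 6−1 = 5 choices (anything except T).
The remaining 3 characters are filled from the other 5 symbols without repetition: 5 × 4 × 3 = 60.
Total: 5 × 60 = 300.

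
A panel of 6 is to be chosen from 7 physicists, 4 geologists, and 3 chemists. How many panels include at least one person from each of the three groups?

Unrestricted: C(14,6) = 3003 ways to pick any 6 of the 14.
Subtract selections that omit an entire group: no physicists → C(7,6) = 7; no geologists → C(10,6) = 210; no chemists → C(11,6) = 462.
Add back selections omitting two groups (i.e. drawn from a single group): C(7,6) + C(4,6) + C(3,6) = 7.
By inclusion–exclusion: 3003 − 679 + 7 = 2331.

2331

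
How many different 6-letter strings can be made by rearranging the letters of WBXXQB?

The 6 letters of WBXXQB have repeats: B appearing twice and X appearing twice.
So there are 6! / (2!·2!) = 180 distinguishable arrangements.

180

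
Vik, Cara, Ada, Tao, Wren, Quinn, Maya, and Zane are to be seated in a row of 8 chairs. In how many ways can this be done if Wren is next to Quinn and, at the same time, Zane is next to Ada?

Treat {Wren,Quinn} as one block (2 orders) and {Zane,Ada} as another (2 orders).
That leaves 6 units to arrange: 2 × 2 × 6! = 4 × 720 = 2880.

2880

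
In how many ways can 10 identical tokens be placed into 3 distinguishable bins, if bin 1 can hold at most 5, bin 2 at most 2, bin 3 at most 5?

6

Without the upper bounds there are C(12,2) = 66 ways to split 10 among 3 bins.
Subtract solutions that violate a single cap (substitute x_i' = x_i − (cap_i+1)): x_1 ≥ 6 gives C(6,2) = 15; x_2 ≥ 3 gives C(9,2) = 36; x_3 ≥ 6 gives C(6,2) = 15. Together 66.
Add back pairs where two caps are both exceeded: 3 + 0 + 3 = 6.
By inclusion–exclusion the count is 66 − 66 + 6 = 6.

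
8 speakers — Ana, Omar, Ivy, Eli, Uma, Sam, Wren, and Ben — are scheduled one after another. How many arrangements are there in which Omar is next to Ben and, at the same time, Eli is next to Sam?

2880

Treat {Omar,Ben} as one block (2 orders) and {Eli,Sam} as another (2 orders).
That leaves 6 units to arrange: 2 × 2 × 6! = 4 × 720 = 2880.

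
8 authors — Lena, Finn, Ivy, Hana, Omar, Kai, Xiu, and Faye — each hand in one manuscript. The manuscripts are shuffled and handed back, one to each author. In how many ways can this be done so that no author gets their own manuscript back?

Count assignments avoiding every fixed point. For any j of the 8 authors fixed to their own manuscript, the other 8−j can be arranged in (8−j)! ways.
By inclusion–exclusion this is Σ_{j=0}^{8} (−1)^j C(8,j)·(8−j)!.
Computing: 40320 − 40320 + 20160 − 6720 + 1680 − 336 + 56 − 8 + 1 = 14833.

14833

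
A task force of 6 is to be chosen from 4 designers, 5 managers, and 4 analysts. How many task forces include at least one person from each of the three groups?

1520

Unrestricted: C(13,6) = 1716 ways to pick any 6 of the 13.
Selections missing a whole group: no designers → C(9,6) = 84; no managers → C(8,6) = 28; no analysts → C(9,6) = 84.
Add back selections omitting two groups (i.e. drawn from a single group): C(4,6) + C(5,6) + C(4,6) = 0.
By inclusion–exclusion: 1716 − 196 + 0 = 1520.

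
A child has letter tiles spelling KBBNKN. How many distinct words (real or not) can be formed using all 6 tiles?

90

Letter multiplicities in KBBNKN: B×2, K×2, N×2.
Dividing 6! = 720 by 2!·2!·2! = 8 for the repeated letters gives 90.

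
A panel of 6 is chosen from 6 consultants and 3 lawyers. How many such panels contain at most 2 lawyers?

64

Split by how many lawyers are chosen (0 through 2).
Sum: C(3,0)·C(6,6) + C(3,1)·C(6,5) + C(3,2)·C(6,4) = 1 + 18 + 45 = 64.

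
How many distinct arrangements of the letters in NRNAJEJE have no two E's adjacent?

3780

There are 8!/(2!·2!·2!) = 5040 arrangements of NRNAJEJE in total.
Arrangements with the E's together: treat EE as one letter, giving (7)!/(2!·2!) = 1260.
Hence 5040 − 1260 = 3780.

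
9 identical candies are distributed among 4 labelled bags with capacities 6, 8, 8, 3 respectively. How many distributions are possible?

Ignoring the caps, the number of non-negative solutions to x_1+…+x_4 = 9 is C(12,3) = 220.
Subtract solutions that violate a single cap (substitute x_i' = x_i − (cap_i+1)): x_1 ≥ 7 gives C(5,3) = 10; x_2 ≥ 9 gives C(3,3) = 1; x_3 ≥ 9 gives C(3,3) = 1; x_4 ≥ 4 gives C(8,3) = 56. Together 68.
No two caps can be exceeded simultaneously, so the pair terms are all 0.
By inclusion–exclusion the count is 220 − 68 + 0 = 152.

152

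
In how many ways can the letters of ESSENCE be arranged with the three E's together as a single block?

Treat the 3 copies of E as a single block. The multiset to arrange is then {EEE, C, N, S, S}, 5 items in all.
That gives (5)!/(2!) = 60 arrangements.

60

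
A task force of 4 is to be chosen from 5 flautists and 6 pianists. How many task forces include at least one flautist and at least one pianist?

310

With no constraint there are C(11,4) = 330 possible selections.
Selections missing a whole group: no flautists → C(6,4) = 15; no pianists → C(5,4) = 5.
Both groups omitted at once is impossible, so 330 − 20 = 310.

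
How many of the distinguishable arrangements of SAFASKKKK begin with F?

420

Fix F in the first position and arrange the remaining 8 letters.
Those 8 letters have A appearing twice, K appearing 4 times, and S appearing twice, giving (8)!/(4!·2!·2!) = 420.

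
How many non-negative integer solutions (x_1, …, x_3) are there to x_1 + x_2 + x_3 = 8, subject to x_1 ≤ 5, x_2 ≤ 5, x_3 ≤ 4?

23

Ignoring the caps, the number of non-negative solutions to x_1+…+x_3 = 8 is C(10,2) = 45.
Subtract solutions that violate a single cap (substitute x_i' = x_i − (cap_i+1)): x_1 ≥ 6 gives C(4,2) = 6; x_2 ≥ 6 gives C(4,2) = 6; x_3 ≥ 5 gives C(5,2) = 10. Together 22.
No two caps can be exceeded simultaneously, so the pair terms are all 0.
By inclusion–exclusion the count is 45 − 22 + 0 = 23.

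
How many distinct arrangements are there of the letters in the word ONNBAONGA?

The 9 letters of ONNBAONGA have repeats: A appearing twice, N appearing 3 times, and O appearing twice.
So there are 9! / (3!·2!·2!) = 15120 distinguishable arrangements.

15120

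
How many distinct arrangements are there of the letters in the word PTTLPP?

60

Letter multiplicities in PTTLPP: L×1, P×3, T×2.
Dividing 6! = 720 by 3!·2! = 12 for the repeated letters gives 60.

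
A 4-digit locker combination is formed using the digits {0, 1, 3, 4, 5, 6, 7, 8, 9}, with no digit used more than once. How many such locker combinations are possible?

With no repetition, fill the 4 digits in order: 9 choices, then 8, down to 6.
That product is 9 × 8 × 7 × 6 = 3024.

3024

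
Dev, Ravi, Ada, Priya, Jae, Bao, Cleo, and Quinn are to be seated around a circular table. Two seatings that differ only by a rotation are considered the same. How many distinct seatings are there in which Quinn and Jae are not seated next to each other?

Without the restriction there are (7)! = 5040 seatings.
Those with Quinn next to Jae: fuse the pair into one unit and seat 7 units around a circle — 2·(6)! = 1440.
Subtracting, 5040 − 1440 = 3600.

3600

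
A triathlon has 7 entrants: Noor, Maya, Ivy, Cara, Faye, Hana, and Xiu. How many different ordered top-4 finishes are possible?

840

This is an ordered selection of 4 from 7: P(7,4).
That gives 7 × 6 × 5 × 4 = 840.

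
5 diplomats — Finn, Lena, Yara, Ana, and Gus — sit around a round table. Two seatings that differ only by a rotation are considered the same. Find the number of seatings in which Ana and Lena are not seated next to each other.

12

All circular seatings of 5 people number (4)! = 24.
Those with Ana next to Lena: fuse the pair into one unit and seat 4 units around a circle — 2·(3)! = 12.
Subtracting, 24 − 12 = 12.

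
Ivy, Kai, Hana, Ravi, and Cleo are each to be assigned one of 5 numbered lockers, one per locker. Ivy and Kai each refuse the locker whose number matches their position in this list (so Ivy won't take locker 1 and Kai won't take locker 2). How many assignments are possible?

Let Aᵢ (for i ∈ {1, 2}) be the placements that put person i in their forbidden locker. Any j of these fix j positions, leaving (5−j)! ways to fill the rest, and there are C(2,j) ways to pick which j.
By inclusion–exclusion, the number of valid placements is Σ_{j=0}^{2} (−1)^j C(2,j)·(5−j)!.
Computing: 120 − 48 + 6 = 78.

78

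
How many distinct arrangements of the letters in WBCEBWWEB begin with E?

1120

With the first slot taken by E, it remains to arrange the other 8 letters (WBCBWWEB).
Those 8 letters have B appearing 3 times and W appearing 3 times, giving (8)!/(3!·3!) = 1120.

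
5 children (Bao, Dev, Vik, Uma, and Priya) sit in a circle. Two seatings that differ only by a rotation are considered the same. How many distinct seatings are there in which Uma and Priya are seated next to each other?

12

Treat {Uma, Priya} as one unit (2 internal orders) and seat the resulting 4 units around the table: (3)! circular arrangements.
So 2 × (3)! = 2 × 6 = 12.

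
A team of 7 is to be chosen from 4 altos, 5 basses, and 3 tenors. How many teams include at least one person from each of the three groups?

Total 7-person selections from all 12: C(12,7) = 792.
Selections missing a whole group: no altos → C(8,7) = 8; no basses → C(7,7) = 1; no tenors → C(9,7) = 36.
Add back selections omitting two groups (i.e. drawn from a single group): C(4,7) + C(5,7) + C(3,7) = 0.
By inclusion–exclusion: 792 − 45 + 0 = 747.

747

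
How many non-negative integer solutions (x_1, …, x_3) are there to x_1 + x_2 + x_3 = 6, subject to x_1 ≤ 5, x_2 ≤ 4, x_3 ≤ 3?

Ignoring the caps, the number of non-negative solutions to x_1+…+x_3 = 6 is C(8,2) = 28.
Subtract solutions that violate a single cap (substitute x_i' = x_i − (cap_i+1)): x_1 ≥ 6 gives C(2,2) = 1; x_2 ≥ 5 gives C(3,2) = 3; x_3 ≥ 4 gives C(4,2) = 6. Together 10.
No two caps can be exceeded simultaneously, so the pair terms are all 0.
By inclusion–exclusion the count is 28 − 10 + 0 = 18.

18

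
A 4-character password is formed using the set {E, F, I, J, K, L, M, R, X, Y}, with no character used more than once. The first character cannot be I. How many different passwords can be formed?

4536

The first character has 10−1 = 9 choices (anything except I).
The remaining 3 characters are filled from the other 9 symbols without repetition: 9 × 8 × 7 = 504.
Total: 9 × 504 = 4536.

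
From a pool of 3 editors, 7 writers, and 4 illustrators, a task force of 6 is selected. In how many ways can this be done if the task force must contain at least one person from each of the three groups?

Total 6-person selections from all 14: C(14,6) = 3003.
Selections missing a whole group: no editors → C(11,6) = 462; no writers → C(7,6) = 7; no illustrators → C(10,6) = 210.
Add back selections omitting two groups (i.e. drawn from a single group): C(3,6) + C(7,6) + C(4,6) = 7.
By inclusion–exclusion: 3003 − 679 + 7 = 2331.

2331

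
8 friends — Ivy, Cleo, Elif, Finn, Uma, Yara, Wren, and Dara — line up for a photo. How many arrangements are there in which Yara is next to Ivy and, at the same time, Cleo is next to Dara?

Treat {Yara,Ivy} as one block (2 orders) and {Cleo,Dara} as another (2 orders).
That leaves 6 units to arrange: 2 × 2 × 6! = 4 × 720 = 2880.

2880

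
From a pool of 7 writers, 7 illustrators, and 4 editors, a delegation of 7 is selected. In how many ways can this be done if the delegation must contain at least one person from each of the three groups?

27734

Unrestricted: C(18,7) = 31824 ways to pick any 7 of the 18.
Subtract selections that omit an entire group: no writers → C(11,7) = 330; no illustrators → C(11,7) = 330; no editors → C(14,7) = 3432.
Add back selections omitting two groups (i.e. drawn from a single group): C(7,7) + C(7,7) + C(4,7) = 2.
By inclusion–exclusion: 31824 − 4092 + 2 = 27734.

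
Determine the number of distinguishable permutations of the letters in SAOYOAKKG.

45360

SAOYOAKKG has 9 letters with A appearing twice, K appearing twice, and O appearing twice.
Dividing 9! = 362880 by 2!·2!·2! = 8 for the repeated letters gives 45360.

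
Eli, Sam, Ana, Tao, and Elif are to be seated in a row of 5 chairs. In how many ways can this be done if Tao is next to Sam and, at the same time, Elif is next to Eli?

24

Treat {Tao,Sam} as one block (2 orders) and {Elif,Eli} as another (2 orders).
That leaves 3 units to arrange: 2 × 2 × 3! = 4 × 6 = 24.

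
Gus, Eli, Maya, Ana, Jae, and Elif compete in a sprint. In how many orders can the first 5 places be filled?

This is an ordered selection of 5 from 6: P(6,5).
That gives 6 × 5 × 4 × 3 × 2 = 720.

720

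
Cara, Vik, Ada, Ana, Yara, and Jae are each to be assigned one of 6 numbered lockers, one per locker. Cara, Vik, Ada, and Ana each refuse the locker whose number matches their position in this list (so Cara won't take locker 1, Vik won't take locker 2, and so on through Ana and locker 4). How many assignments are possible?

Let Aᵢ (for 1 ≤ i ≤ 4) be the placements that put person i in their forbidden locker. Any j of these fix j positions, leaving (6−j)! ways to fill the rest, and there are C(4,j) ways to pick which j.
By inclusion–exclusion, the number of valid placements is Σ_{j=0}^{4} (−1)^j C(4,j)·(6−j)!.
Computing: 720 − 480 + 144 − 24 + 2 = 362.

362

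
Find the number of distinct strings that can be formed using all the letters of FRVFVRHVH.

Letter multiplicities in FRVFVRHVH: F×2, H×2, R×2, V×3.
So there are 9! / (3!·2!·2!·2!) = 7560 distinguishable arrangements.

7560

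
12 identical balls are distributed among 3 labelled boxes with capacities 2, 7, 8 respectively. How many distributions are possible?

15

Ignoring the caps, the number of non-negative solutions to x_1+…+x_3 = 12 is C(14,2) = 91.
Subtract solutions that violate a single cap (substitute x_i' = x_i − (cap_i+1)): x_1 ≥ 3 gives C(11,2) = 55; x_2 ≥ 8 gives C(6,2) = 15; x_3 ≥ 9 gives C(5,2) = 10. Together 80.
Add back pairs where two caps are both exceeded: 3 + 1 + 0 = 4.
By inclusion–exclusion the count is 91 − 80 + 4 = 15.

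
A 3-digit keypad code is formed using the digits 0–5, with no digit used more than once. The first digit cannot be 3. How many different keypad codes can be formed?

100

The first digit has 6−1 = 5 choices (anything except 3).
The remaining 2 digits are filled from the other 5 symbols without repetition: 5 × 4 = 20.
Total: 5 × 20 = 100.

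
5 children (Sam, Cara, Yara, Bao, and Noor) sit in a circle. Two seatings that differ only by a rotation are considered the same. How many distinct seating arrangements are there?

24

Around a circle, 5 distinct people have 5!/5 = (4)! = 24 rotationally distinct seatings.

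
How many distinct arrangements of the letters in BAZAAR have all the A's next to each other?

24

Treat the 3 copies of A as a single block. The multiset to arrange is then {AAA, B, R, Z}, 4 items in all.
All 4 items are distinct, so there are (4)! = 24 arrangements.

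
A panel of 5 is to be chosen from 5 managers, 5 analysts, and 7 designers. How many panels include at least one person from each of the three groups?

Unrestricted: C(17,5) = 6188 ways to pick any 5 of the 17.
Subtract selections that omit an entire group: no managers → C(12,5) = 792; no analysts → C(12,5) = 792; no designers → C(10,5) = 252.
Add back selections omitting two groups (i.e. drawn from a single group): C(5,5) + C(5,5) + C(7,5) = 23.
By inclusion–exclusion: 6188 − 1836 + 23 = 4375.

4375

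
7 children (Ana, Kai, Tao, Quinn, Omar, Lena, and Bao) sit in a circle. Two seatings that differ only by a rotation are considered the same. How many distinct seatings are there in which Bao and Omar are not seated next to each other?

All circular seatings of 7 people number (6)! = 720.
Seatings with Bao beside Omar: treat them as a block with 2 internal orders, giving 2 × (5)! = 240.
Subtracting, 720 − 240 = 480.

480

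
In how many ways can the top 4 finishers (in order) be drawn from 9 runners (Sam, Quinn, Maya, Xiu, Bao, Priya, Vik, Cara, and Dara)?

3024

There are 9 choices for 1st place, 8 for 2nd, and so on down to 6 for position 4.
That gives 9 × 8 × 7 × 6 = 3024.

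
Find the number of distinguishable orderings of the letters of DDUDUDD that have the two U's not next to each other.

15

There are 7!/(5!·2!) = 21 arrangements of DDUDUDD in total.
Arrangements with the U's together: treat UU as one letter, giving (6)!/(5!) = 6.
Hence 21 − 6 = 15.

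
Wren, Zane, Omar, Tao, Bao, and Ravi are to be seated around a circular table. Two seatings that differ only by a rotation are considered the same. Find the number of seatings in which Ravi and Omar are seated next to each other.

Glue Ravi and Omar into a block (2 internal orders). Seating 5 units around a circle gives (4)! arrangements.
So 2 × (4)! = 2 × 24 = 48.

48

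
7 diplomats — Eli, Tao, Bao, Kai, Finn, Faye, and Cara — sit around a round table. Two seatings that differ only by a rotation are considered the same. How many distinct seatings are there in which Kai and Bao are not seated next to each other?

All circular seatings of 7 people number (6)! = 720.
Those with Kai next to Bao: fuse the pair into one unit and seat 6 units around a circle — 2·(5)! = 240.
Subtracting, 720 − 240 = 480.

480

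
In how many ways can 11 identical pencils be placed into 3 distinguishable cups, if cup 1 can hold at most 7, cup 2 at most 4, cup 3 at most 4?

Ignoring the caps, the number of non-negative solutions to x_1+…+x_3 = 11 is C(13,2) = 78.
Subtract solutions that violate a single cap (substitute x_i' = x_i − (cap_i+1)): x_1 ≥ 8 gives C(5,2) = 10; x_2 ≥ 5 gives C(8,2) = 28; x_3 ≥ 5 gives C(8,2) = 28. Together 66.
Add back pairs where two caps are both exceeded: 0 + 0 + 3 = 3.
By inclusion–exclusion the count is 78 − 66 + 3 = 15.

15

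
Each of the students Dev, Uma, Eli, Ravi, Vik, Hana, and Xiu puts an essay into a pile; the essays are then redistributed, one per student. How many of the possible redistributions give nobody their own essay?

1854

Let Aᵢ be the assignments in which student i gets their own essay. We want the size of the complement of A₁∪…∪A_7.
By inclusion–exclusion this is Σ_{j=0}^{7} (−1)^j C(7,j)·(7−j)!.
Computing: 5040 − 5040 + 2520 − 840 + 210 − 42 + 7 − 1 = 1854.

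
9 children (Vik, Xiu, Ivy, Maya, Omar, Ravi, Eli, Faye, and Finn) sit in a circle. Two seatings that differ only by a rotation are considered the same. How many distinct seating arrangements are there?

Fix one person's seat to break rotational symmetry; the remaining 8 people can be arranged in (8)! = 40320 ways.

40320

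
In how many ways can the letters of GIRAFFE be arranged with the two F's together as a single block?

720

Treat the 2 copies of F as a single block. The multiset to arrange is then {FF, A, E, G, I, R}, 6 items in all.
All 6 items are distinct, so there are (6)! = 720 arrangements.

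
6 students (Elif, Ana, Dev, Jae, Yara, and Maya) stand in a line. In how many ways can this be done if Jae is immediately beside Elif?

Place the 4 others and the Jae-Elif pair as 5 objects in a line; the pair has 2 internal arrangements.
That gives 2 × 5! = 2 × 120 = 240.

240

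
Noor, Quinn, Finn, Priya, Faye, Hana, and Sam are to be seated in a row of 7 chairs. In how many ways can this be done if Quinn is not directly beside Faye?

3600

There are 7! = 5040 arrangements in all. If Quinn and Faye are adjacent, merging them into one block gives 2·(6)! = 1440 arrangements.
Complementary counting: 5040 − 1440 = 3600.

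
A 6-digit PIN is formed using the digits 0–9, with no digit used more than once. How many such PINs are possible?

151200

With no repetition, fill the 6 digits in order: 10 choices, then 9, down to 5.
That product is 10 × 9 × 8 × 7 × 6 × 5 = 151200.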